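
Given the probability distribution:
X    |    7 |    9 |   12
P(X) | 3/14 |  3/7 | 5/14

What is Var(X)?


E[X] = 135/14
E[X²] = 1353/14
Var(X) = E[X²] - (E[X])² = 1353/14 - 18225/196 = 717/196

Var(X) = 717/196 ≈ 3.6582


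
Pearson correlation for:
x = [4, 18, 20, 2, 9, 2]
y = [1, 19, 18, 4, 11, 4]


n=6, Σx=55, Σy=57, Σxy=821, Σx²=829, Σy²=839
r = (6×821 - 55×57)/√((6×829 - 55²)(6×839 - 57²))
= 1791/√(1949×1785) = 1791/√3478965 ≈ 1791/1865.1984 ≈ 0.9602

r ≈ 0.9602


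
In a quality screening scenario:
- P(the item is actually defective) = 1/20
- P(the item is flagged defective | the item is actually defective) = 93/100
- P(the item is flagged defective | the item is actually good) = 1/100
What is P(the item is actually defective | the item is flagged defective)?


Using Bayes' theorem:
P(A|B) = P(B|A)·P(A) / P(B)

P(the item is flagged defective) = 93/100 × 1/20 + 1/100 × 19/20
= 93/2000 + 19/2000 = 7/125

P(the item is actually defective|the item is flagged defective) = (93/2000) / (7/125) = 93/112

P(the item is actually defective|the item is flagged defective) = 93/112 ≈ 83.04%


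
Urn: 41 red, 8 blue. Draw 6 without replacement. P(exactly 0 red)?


Hypergeometric: C(41,0)×C(8,6)/C(49,6)
= 1×28/13983816 = 1/499422

P(X=0) = 1/499422 ≈ 0.00%


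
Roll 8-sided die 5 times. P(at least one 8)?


P(no 8)^5 = (7/8)^5 = 16807/32768
P(≥1) = 1 - 16807/32768 = 15961/32768

P = 15961/32768 ≈ 48.71%


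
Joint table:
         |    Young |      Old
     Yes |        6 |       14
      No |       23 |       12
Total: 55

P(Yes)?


P(Yes) = (6+14)/55 = 20/55 = 4/11

P(Yes) = 4/11 ≈ 36.36%


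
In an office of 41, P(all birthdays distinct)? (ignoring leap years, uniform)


P(all different) = Π(365-i)/365 for i=0..40
= (365/365)×(364/365)×...×(325/365)
= 0.096848

P ≈ 0.0968 ≈ 9.68%


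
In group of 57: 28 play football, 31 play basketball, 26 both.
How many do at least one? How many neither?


|A∪B| = 28+31-26 = 33
Neither = 57-33 = 24

At least one: 33; Neither: 24


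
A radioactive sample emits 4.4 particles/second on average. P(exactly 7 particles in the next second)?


Poisson(λ=4.4): P(X=7) = e^(-λ)×λ^k/k!
= e^(-4.4) × 4.4^7 / 7!
≈ 0.0122773399 × 31927.7809664 / 5040 ≈ 0.077775

P(X=7) ≈ 0.077775 ≈ 7.78%


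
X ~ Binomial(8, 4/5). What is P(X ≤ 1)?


P(X ≤ 1) = Σ P(X=i) for i=0..1
P(X=0) = 1/390625
P(X=1) = 32/390625
Sum = 33/390625

P(X ≤ 1) = 33/390625 ≈ 0.01%


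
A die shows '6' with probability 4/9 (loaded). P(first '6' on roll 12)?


Geometric: P(X=12) = (1-p)^(k-1)×p = (5/9)^11×4/9 = 195312500/282429536481

P(X=12) = 195312500/282429536481 ≈ 0.07%


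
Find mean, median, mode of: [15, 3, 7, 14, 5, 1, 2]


Sorted: [1, 2, 3, 5, 7, 14, 15]
Mean = 47/7
Median = 5
Freq: {15: 1, 3: 1, 7: 1, 14: 1, 5: 1, 1: 1, 2: 1}
Mode: No mode

Mean=47/7, Median=5, Mode=No mode


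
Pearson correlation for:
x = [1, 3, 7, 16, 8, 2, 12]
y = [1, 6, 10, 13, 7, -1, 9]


n=7, Σx=49, Σy=45, Σxy=459, Σx²=527, Σy²=437
r = (7×459 - 49×45)/√((7×527 - 49²)(7×437 - 45²))
= 1008/√(1288×1034) = 1008/√1331792 ≈ 1008/1154.0329 ≈ 0.8735

r ≈ 0.8735


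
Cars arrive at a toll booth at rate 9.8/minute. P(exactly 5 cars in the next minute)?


Poisson(λ=9.8): P(X=5) = e^(-λ)×λ^k/k!
= e^(-9.8) × 9.8^5 / 5!
≈ 5.545159943e-05 × 90392.07968 / 120 ≈ 0.041770

P(X=5) ≈ 0.041770 ≈ 4.18%


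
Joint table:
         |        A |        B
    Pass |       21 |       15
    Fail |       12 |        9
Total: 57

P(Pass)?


P(Pass) = (21+15)/57 = 36/57 = 12/19

P(Pass) = 12/19 ≈ 63.16%


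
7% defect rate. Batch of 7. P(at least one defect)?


P(all good) = (93/100)^7 = 60170087060757/100000000000000
P(≥1 defect) = 39829912939243/100000000000000

P = 39829912939243/100000000000000 ≈ 39.83%


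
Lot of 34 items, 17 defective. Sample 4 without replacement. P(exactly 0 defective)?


Hypergeometric: C(17,0)×C(17,4)/C(34,4)
= 1×2380/46376 = 35/682

P(X=0) = 35/682 ≈ 5.13%


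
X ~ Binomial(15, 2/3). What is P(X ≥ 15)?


P(X ≥ 15) = Σ P(X=i) for i=15..15
P(X=15) = 32768/14348907
Sum = 32768/14348907

P(X ≥ 15) = 32768/14348907 ≈ 0.23%


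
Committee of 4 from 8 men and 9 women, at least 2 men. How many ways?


Count by #men:
  2M,2W: C(8,2)×C(9,2)=1008
  3M,1W: C(8,3)×C(9,1)=504
  4M,0W: C(8,4)×C(9,0)=70
Total = 1582

1582


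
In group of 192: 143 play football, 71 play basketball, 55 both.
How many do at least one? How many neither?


|A∪B| = 143+71-55 = 159
Neither = 192-159 = 33

At least one: 159; Neither: 33


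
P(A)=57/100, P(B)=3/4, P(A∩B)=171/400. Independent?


P(A)×P(B) = 171/400
P(A∩B) = 171/400
Equal ✓ → Independent

Yes, independent


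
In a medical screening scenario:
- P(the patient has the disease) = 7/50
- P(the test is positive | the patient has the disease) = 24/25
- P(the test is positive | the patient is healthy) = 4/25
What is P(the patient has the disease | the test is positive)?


Using Bayes' theorem:
P(A|B) = P(B|A)·P(A) / P(B)

P(the test is positive) = 24/25 × 7/50 + 4/25 × 43/50
= 84/625 + 86/625 = 34/125

P(the patient has the disease|the test is positive) = (84/625) / (34/125) = 42/85

P(the patient has the disease|the test is positive) = 42/85 ≈ 49.41%


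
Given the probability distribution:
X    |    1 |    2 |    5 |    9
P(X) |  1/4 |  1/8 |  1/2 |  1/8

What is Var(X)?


E[X] = 33/8
E[X²] = 187/8
Var(X) = E[X²] - (E[X])² = 187/8 - 1089/64 = 407/64

Var(X) = 407/64 ≈ 6.3594


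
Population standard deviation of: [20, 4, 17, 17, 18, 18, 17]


Mean = 111/7
  (20-111/7)²=841/49
  (4-111/7)²=6889/49
  (17-111/7)²=64/49
  (17-111/7)²=64/49
  (18-111/7)²=225/49
  (18-111/7)²=225/49
  (17-111/7)²=64/49
Σ(x-μ)² = 1196/7
σ² = (1196/7)/7 = 1196/49

σ = √(1196/49) ≈ 4.9405


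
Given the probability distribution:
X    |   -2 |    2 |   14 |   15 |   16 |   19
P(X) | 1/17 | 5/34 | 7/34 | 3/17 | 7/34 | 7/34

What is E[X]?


E[X] = Σ x·P(X=x)
= (-2)×(1/17) + (2)×(5/34) + (14)×(7/34) + (15)×(3/17) + (16)×(7/34) + (19)×(7/34)
= 439/34

E[X] = 439/34


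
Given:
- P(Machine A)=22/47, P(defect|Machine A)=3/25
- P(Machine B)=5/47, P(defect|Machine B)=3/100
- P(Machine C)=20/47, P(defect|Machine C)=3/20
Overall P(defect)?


P(B) = Σ P(B|Aᵢ)×P(Aᵢ)
  3/25×22/47 = 66/1175
  3/100×5/47 = 3/940
  3/20×20/47 = 3/47
Sum = 579/4700

P(defect) = 579/4700 ≈ 12.32%


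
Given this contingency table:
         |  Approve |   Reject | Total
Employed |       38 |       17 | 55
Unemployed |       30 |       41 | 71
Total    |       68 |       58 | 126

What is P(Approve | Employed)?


P(Approve | Employed) = 38/(38+17) = 38/55

P(Approve|Employed) = 38/55 ≈ 69.09%


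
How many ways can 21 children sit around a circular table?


Circular arrangements of 21 distinct objects: fix one position to break rotational symmetry.
(n-1)! = 20! = 2432902008176640000

2432902008176640000


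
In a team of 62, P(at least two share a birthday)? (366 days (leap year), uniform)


P(all different) = Π(366-i)/366 for i=0..61
= 0.004156
P(match) = 1 - 0.004156 = 0.995844

P ≈ 0.9958 ≈ 99.58%


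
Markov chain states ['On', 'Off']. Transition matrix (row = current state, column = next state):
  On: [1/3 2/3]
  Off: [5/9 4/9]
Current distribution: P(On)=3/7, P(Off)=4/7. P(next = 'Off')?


P(next=Off) = Σᵢ P(now=i)×P(i→Off)
= 3/7×2/3 + 4/7×4/9
= 2/7 + 16/63 = 34/63

P = 34/63 ≈ 0.5397


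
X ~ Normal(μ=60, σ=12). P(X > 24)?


z = (24-60)/12 = -3.0
P(X > 24) = 1 - P(Z ≤ -3.0) = 1 - 0.0013 = 0.9987

P(X > 24) ≈ 0.9987


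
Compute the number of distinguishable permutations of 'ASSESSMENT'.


Letters: 10, freq: {'A': 1, 'S': 4, 'E': 2, 'M': 1, 'N': 1, 'T': 1}
10!/(1!×4!×2!×1!×1!×1!) = 3628800/48 = 75600

75600


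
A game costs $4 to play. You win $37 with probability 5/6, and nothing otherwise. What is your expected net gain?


E[gain] = (37-4)×5/6 + (-4)×1/6
= 55/2 - 2/3 = 161/6

Expected net gain = $161/6 ≈ $26.83


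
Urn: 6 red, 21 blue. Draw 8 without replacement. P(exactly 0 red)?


Hypergeometric: C(6,0)×C(21,8)/C(27,8)
= 1×203490/2220075 = 4522/49335

P(X=0) = 4522/49335 ≈ 9.17%


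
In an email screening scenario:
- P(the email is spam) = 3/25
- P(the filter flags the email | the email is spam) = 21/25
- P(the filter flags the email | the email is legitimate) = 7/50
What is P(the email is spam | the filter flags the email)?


Using Bayes' theorem:
P(A|B) = P(B|A)·P(A) / P(B)

P(the filter flags the email) = 21/25 × 3/25 + 7/50 × 22/25
= 63/625 + 77/625 = 28/125

P(the email is spam|the filter flags the email) = (63/625) / (28/125) = 9/20

P(the email is spam|the filter flags the email) = 9/20 ≈ 45.00%


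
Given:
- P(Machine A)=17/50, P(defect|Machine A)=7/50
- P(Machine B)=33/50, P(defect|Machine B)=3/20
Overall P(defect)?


P(B) = Σ P(B|Aᵢ)×P(Aᵢ)
  7/50×17/50 = 119/2500
  3/20×33/50 = 99/1000
Sum = 733/5000

P(defect) = 733/5000 ≈ 14.66%


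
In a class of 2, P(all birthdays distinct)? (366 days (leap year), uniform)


P(all different) = Π(366-i)/366 for i=0..1
= (366/366)×(365/366)×...×(365/366)
= 0.997268

P ≈ 0.9973 ≈ 99.73%


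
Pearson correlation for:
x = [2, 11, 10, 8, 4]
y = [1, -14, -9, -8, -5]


n=5, Σx=35, Σy=-35, Σxy=-326, Σx²=305, Σy²=367
r = (5×(-326) - 35×(-35))/√((5×305 - 35²)(5×367 - (-35)²))
= -405/√(300×610) = -405/√183000 ≈ -405/427.7850 ≈ -0.9467

r ≈ -0.9467


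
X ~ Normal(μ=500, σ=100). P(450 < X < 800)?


z₁=(450-500)/100=-0.5, z₂=(800-500)/100=3.0
P = Φ(3.0) - Φ(-0.5) = 0.998650 - 0.308538 = 0.690112 ≈ 0.6901

P(450 < X < 800) ≈ 0.6901


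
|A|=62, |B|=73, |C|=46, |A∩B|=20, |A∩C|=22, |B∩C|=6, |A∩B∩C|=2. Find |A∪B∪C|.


|A∪B∪C| = 62+73+46-20-22-6+2 = 135

|A∪B∪C| = 135


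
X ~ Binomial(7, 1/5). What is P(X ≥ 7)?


P(X ≥ 7) = Σ P(X=i) for i=7..7
P(X=7) = 1/78125
Sum = 1/78125

P(X ≥ 7) = 1/78125 ≈ 0.00%


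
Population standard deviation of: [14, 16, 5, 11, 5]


Mean = 51/5
  (14-51/5)²=361/25
  (16-51/5)²=841/25
  (5-51/5)²=676/25
  (11-51/5)²=16/25
  (5-51/5)²=676/25
Σ(x-μ)² = 514/5
σ² = (514/5)/5 = 514/25

σ = √(514/25) ≈ 4.5343


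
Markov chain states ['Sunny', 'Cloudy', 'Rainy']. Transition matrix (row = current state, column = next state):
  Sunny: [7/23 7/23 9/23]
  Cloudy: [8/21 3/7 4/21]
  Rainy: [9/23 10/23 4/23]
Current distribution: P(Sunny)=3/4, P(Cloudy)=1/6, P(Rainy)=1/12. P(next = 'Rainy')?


P(next=Rainy) = Σᵢ P(now=i)×P(i→Rainy)
= 3/4×9/23 + 1/6×4/21 + 1/12×4/23
= 27/92 + 2/63 + 1/69 = 1969/5796

P = 1969/5796 ≈ 0.3397


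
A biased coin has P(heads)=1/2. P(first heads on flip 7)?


Geometric: P(X=7) = (1-p)^(k-1)×p = (1/2)^6×1/2 = 1/128

P(X=7) = 1/128 ≈ 0.78%


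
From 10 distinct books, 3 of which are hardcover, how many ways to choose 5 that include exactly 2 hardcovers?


Choose 2 of the 3 hardcovers and 3 of the other 7 books:
C(3,2)×C(7,3) = 3×35 = 105

105


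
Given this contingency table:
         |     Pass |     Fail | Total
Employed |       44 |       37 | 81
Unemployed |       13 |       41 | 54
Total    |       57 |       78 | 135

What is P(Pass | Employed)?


P(Pass | Employed) = 44/(44+37) = 44/81

P(Pass|Employed) = 44/81 ≈ 54.32%


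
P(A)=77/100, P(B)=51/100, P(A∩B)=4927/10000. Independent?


P(A)×P(B) = 3927/10000
P(A∩B) = 4927/10000
Not equal → NOT independent

No, not independent


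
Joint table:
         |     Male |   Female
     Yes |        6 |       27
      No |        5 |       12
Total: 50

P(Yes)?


P(Yes) = (6+27)/50 = 33/50

P(Yes) = 33/50 ≈ 66.00%


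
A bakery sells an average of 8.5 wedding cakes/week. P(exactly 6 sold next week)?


Poisson(λ=8.5): P(X=6) = e^(-λ)×λ^k/k!
= e^(-8.5) × 8.5^6 / 6!
≈ 0.000203468369 × 377149.515625 / 720 ≈ 0.106581

P(X=6) ≈ 0.106581 ≈ 10.66%


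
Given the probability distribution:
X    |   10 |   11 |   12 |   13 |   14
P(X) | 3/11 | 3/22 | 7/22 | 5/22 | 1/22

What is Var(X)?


E[X] = 128/11
E[X²] = 1506/11
Var(X) = E[X²] - (E[X])² = 1506/11 - 16384/121 = 182/121

Var(X) = 182/121 ≈ 1.5041


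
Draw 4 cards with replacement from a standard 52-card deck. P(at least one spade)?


P(not a spade) = 39/52 = 3/4
P(none in 4 draws) = (3/4)^4 = 81/256
P(≥1 spade) = 1 - 81/256 = 175/256

P = 175/256 ≈ 68.36%


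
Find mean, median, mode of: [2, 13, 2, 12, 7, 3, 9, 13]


Sorted: [2, 2, 3, 7, 9, 12, 13, 13]
Mean = 61/8
Median = 8
Freq: {2: 2, 13: 2, 12: 1, 7: 1, 3: 1, 9: 1}
Mode: [2, 13]

Mean=61/8, Median=8, Mode=[2, 13]


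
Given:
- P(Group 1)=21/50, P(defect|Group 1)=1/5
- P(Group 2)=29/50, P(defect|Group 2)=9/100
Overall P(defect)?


P(B) = Σ P(B|Aᵢ)×P(Aᵢ)
  1/5×21/50 = 21/250
  9/100×29/50 = 261/5000
Sum = 681/5000

P(defect) = 681/5000 ≈ 13.62%


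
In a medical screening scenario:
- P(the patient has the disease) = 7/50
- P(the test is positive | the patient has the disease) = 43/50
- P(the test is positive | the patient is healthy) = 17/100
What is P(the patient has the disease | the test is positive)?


Using Bayes' theorem:
P(A|B) = P(B|A)·P(A) / P(B)

P(the test is positive) = 43/50 × 7/50 + 17/100 × 43/50
= 301/2500 + 731/5000 = 1333/5000

P(the patient has the disease|the test is positive) = (301/2500) / (1333/5000) = 14/31

P(the patient has the disease|the test is positive) = 14/31 ≈ 45.16%


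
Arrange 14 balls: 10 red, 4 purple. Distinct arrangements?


14!/(10!×4!) = 1001

1001


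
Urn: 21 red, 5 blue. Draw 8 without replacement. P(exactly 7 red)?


Hypergeometric: C(21,7)×C(5,1)/C(26,8)
= 116280×5/1562275 = 1224/3289

P(X=7) = 1224/3289 ≈ 37.21%


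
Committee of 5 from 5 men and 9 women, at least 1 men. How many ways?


Count by #men:
  1M,4W: C(5,1)×C(9,4)=630
  2M,3W: C(5,2)×C(9,3)=840
  3M,2W: C(5,3)×C(9,2)=360
  4M,1W: C(5,4)×C(9,1)=45
  5M,0W: C(5,5)×C(9,0)=1
Total = 1876

1876


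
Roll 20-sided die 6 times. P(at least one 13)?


P(no 13)^6 = (19/20)^6 = 47045881/64000000
P(≥1) = 1 - 47045881/64000000 = 16954119/64000000

P = 16954119/64000000 ≈ 26.49%


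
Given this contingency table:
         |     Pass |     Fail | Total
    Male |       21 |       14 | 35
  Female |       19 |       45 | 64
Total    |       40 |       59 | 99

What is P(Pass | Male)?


P(Pass | Male) = 21/(21+14) = 21/35 = 3/5

P(Pass|Male) = 3/5 ≈ 60.00%


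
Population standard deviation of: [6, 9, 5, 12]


Mean = 32/4 = 8
  (6-8)²=4
  (9-8)²=1
  (5-8)²=9
  (12-8)²=16
Σ(x-μ)² = 30
σ² = 30/4 = 15/2

σ = √(15/2) ≈ 2.7386


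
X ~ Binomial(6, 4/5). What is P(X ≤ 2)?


P(X ≤ 2) = Σ P(X=i) for i=0..2
P(X=0) = 1/15625
P(X=1) = 24/15625
P(X=2) = 48/3125
Sum = 53/3125

P(X ≤ 2) = 53/3125 ≈ 1.70%


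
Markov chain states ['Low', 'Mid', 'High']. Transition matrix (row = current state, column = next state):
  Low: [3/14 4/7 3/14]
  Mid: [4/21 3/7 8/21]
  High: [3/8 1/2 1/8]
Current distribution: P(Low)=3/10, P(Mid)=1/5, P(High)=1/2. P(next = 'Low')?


P(next=Low) = Σᵢ P(now=i)×P(i→Low)
= 3/10×3/14 + 1/5×4/21 + 1/2×3/8
= 9/140 + 4/105 + 3/16 = 487/1680

P = 487/1680 ≈ 0.2899


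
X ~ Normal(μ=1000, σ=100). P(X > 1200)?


z = (1200-1000)/100 = 2.0
P(X > 1200) = 1 - P(Z ≤ 2.0) = 1 - 0.9772 = 0.0228

P(X > 1200) ≈ 0.0228


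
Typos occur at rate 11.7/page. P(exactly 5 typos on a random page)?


Poisson(λ=11.7): P(X=5) = e^(-λ)×λ^k/k!
= e^(-11.7) × 11.7^5 / 5!
≈ 8.293819161e-06 × 219244.80357 / 120 ≈ 0.015153

P(X=5) ≈ 0.015153 ≈ 1.52%


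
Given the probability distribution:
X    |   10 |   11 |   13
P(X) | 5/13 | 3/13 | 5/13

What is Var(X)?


E[X] = 148/13
E[X²] = 1708/13
Var(X) = E[X²] - (E[X])² = 1708/13 - 21904/169 = 300/169

Var(X) = 300/169 ≈ 1.7751


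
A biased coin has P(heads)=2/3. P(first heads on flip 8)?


Geometric: P(X=8) = (1-p)^(k-1)×p = (1/3)^7×2/3 = 2/6561

P(X=8) = 2/6561 ≈ 0.03%


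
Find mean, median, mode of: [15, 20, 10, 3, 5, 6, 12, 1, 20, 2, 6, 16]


Sorted: [1, 2, 3, 5, 6, 6, 10, 12, 15, 16, 20, 20]
Mean = 116/12 = 29/3
Median = 8
Freq: {15: 1, 20: 2, 10: 1, 3: 1, 5: 1, 6: 2, 12: 1, 1: 1, 2: 1, 16: 1}
Mode: [6, 20]

Mean=29/3, Median=8, Mode=[6, 20]


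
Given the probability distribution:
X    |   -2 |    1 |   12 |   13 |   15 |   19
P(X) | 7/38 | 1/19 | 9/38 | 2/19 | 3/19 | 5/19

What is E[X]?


E[X] = Σ x·P(X=x)
= (-2)×(7/38) + (1)×(1/19) + (12)×(9/38) + (13)×(2/19) + (15)×(3/19) + (19)×(5/19)
= 214/19

E[X] = 214/19


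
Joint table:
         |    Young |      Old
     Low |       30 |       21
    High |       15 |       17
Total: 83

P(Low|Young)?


P(Low|Young) = 30/(30+15) = 30/45 = 2/3

P = 2/3 ≈ 66.67%


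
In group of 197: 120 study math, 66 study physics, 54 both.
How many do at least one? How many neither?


|A∪B| = 120+66-54 = 132
Neither = 197-132 = 65

At least one: 132; Neither: 65


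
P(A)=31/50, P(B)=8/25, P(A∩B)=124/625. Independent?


P(A)×P(B) = 124/625
P(A∩B) = 124/625
Equal ✓ → Independent

Yes, independent


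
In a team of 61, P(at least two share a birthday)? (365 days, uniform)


P(all different) = Π(365-i)/365 for i=0..60
= 0.004911
P(match) = 1 - 0.004911 = 0.995089

P ≈ 0.9951 ≈ 99.51%


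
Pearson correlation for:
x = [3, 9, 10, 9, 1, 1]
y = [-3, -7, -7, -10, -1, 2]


n=6, Σx=33, Σy=-26, Σxy=-231, Σx²=273, Σy²=212
r = (6×(-231) - 33×(-26))/√((6×273 - 33²)(6×212 - (-26)²))
= -528/√(549×596) = -528/√327204 ≈ -528/572.0175 ≈ -0.9230

r ≈ -0.9230


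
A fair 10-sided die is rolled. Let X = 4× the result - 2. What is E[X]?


E[die] = (1+10)/2 = 11/2
E[X] = 4×11/2 - 2 = 20

E[X] = 20


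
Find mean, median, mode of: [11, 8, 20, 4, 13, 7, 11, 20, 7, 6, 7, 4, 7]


Sorted: [4, 4, 6, 7, 7, 7, 7, 8, 11, 11, 13, 20, 20]
Mean = 125/13
Median = 7
Freq: {11: 2, 8: 1, 20: 2, 4: 2, 13: 1, 7: 4, 6: 1}
Mode: [7]

Mean=125/13, Median=7, Mode=7


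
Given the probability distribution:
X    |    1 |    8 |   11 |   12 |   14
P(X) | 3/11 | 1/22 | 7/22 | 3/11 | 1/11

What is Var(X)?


E[X] = 191/22
E[X²] = 2173/22
Var(X) = E[X²] - (E[X])² = 2173/22 - 36481/484 = 11325/484

Var(X) = 11325/484 ≈ 23.3988


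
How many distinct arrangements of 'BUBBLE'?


Letters: 6, freq: {'B': 3, 'U': 1, 'L': 1, 'E': 1}
6!/(3!×1!×1!×1!) = 720/6 = 120

120


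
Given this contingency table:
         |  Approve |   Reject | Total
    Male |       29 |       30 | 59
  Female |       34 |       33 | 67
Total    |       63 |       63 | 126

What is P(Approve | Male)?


P(Approve | Male) = 29/(29+30) = 29/59

P(Approve|Male) = 29/59 ≈ 49.15%


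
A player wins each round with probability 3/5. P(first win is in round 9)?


Geometric: P(X=9) = (1-p)^(k-1)×p = (2/5)^8×3/5 = 768/1953125

P(X=9) = 768/1953125 ≈ 0.04%


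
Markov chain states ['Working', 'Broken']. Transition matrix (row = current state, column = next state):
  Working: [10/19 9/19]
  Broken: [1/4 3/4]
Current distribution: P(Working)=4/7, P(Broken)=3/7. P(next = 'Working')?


P(next=Working) = Σᵢ P(now=i)×P(i→Working)
= 4/7×10/19 + 3/7×1/4
= 40/133 + 3/28 = 31/76

P = 31/76 ≈ 0.4079


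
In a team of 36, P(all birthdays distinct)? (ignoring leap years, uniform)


P(all different) = Π(365-i)/365 for i=0..35
= (365/365)×(364/365)×...×(330/365)
= 0.167818

P ≈ 0.1678 ≈ 16.78%


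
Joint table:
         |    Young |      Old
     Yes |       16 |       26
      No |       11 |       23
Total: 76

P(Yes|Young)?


P(Yes|Young) = 16/(16+11) = 16/27

P = 16/27 ≈ 59.26%


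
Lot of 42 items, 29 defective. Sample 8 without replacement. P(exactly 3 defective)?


Hypergeometric: C(29,3)×C(13,5)/C(42,8)
= 3654×1287/118030185 = 5742/144115

P(X=3) = 5742/144115 ≈ 3.98%


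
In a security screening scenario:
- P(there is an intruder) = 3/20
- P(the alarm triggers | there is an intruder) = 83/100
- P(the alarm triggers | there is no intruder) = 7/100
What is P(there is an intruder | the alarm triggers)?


Using Bayes' theorem:
P(A|B) = P(B|A)·P(A) / P(B)

P(the alarm triggers) = 83/100 × 3/20 + 7/100 × 17/20
= 249/2000 + 119/2000 = 23/125

P(there is an intruder|the alarm triggers) = (249/2000) / (23/125) = 249/368

P(there is an intruder|the alarm triggers) = 249/368 ≈ 67.66%


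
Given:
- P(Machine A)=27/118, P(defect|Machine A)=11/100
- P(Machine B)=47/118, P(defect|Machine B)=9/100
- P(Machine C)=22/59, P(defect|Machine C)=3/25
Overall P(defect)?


P(B) = Σ P(B|Aᵢ)×P(Aᵢ)
  11/100×27/118 = 297/11800
  9/100×47/118 = 423/11800
  3/25×22/59 = 66/1475
Sum = 156/1475

P(defect) = 156/1475 ≈ 10.58%


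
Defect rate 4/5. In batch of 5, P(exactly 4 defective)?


Binomial: P(X=4) = C(5,4)×p^4×(1-p)^1
= 5 × 256/625 × 1/5 = 256/625

P(X=4) = 256/625 ≈ 40.96%


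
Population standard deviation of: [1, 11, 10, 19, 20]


Mean = 61/5
  (1-61/5)²=3136/25
  (11-61/5)²=36/25
  (10-61/5)²=121/25
  (19-61/5)²=1156/25
  (20-61/5)²=1521/25
Σ(x-μ)² = 1194/5
σ² = (1194/5)/5 = 1194/25

σ = √(1194/25) ≈ 6.9109


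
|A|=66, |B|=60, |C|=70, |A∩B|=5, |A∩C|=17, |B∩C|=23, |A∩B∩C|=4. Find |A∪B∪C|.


|A∪B∪C| = 66+60+70-5-17-23+4 = 155

|A∪B∪C| = 155


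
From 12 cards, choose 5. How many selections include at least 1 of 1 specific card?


Complement: C(12,5) - C(11,5) = 792 - 462 = 330

330


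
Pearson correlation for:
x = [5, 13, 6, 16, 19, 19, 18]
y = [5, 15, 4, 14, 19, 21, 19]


n=7, Σx=96, Σy=97, Σxy=1570, Σx²=1532, Σy²=1625
r = (7×1570 - 96×97)/√((7×1532 - 96²)(7×1625 - 97²))
= 1678/√(1508×1966) = 1678/√2964728 ≈ 1678/1721.8386 ≈ 0.9745

r ≈ 0.9745


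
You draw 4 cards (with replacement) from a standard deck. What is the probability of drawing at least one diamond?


P(not a diamond) = 39/52 = 3/4
P(none in 4 draws) = (3/4)^4 = 81/256
P(≥1 diamond) = 1 - 81/256 = 175/256

P = 175/256 ≈ 68.36%


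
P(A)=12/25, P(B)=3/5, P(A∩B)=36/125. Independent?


P(A)×P(B) = 36/125
P(A∩B) = 36/125
Equal ✓ → Independent

Yes, independent


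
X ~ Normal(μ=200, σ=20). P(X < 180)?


z = (180-200)/20 = -1.0
P(Z < -1.0) = 0.1587

P(X < 180) ≈ 0.1587


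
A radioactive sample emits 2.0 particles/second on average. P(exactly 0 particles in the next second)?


Poisson(λ=2.0): P(X=0) = e^(-λ)×λ^k/k!
= e^(-2.0) × 2.0^0 / 0!
≈ 0.1353352832 × 1 / 1 ≈ 0.135335

P(X=0) ≈ 0.135335 ≈ 13.53%


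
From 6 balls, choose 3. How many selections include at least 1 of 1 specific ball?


Complement: C(6,3) - C(5,3) = 20 - 10 = 10

10


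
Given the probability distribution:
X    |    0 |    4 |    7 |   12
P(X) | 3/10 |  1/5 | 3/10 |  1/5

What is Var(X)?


E[X] = 53/10
E[X²] = 467/10
Var(X) = E[X²] - (E[X])² = 467/10 - 2809/100 = 1861/100

Var(X) = 1861/100 ≈ 18.6100


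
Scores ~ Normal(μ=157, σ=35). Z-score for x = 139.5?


z = (x - μ)/σ = (139.5 - 157)/35 = -0.5

z = -0.5


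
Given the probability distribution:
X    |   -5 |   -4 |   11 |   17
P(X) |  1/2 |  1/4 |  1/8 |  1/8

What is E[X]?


E[X] = Σ x·P(X=x)
= (-5)×(1/2) + (-4)×(1/4) + (11)×(1/8) + (17)×(1/8)
= 0

E[X] = 0


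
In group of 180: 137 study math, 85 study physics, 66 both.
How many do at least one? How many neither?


|A∪B| = 137+85-66 = 156
Neither = 180-156 = 24

At least one: 156; Neither: 24


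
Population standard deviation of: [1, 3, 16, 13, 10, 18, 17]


Mean = 78/7
  (1-78/7)²=5041/49
  (3-78/7)²=3249/49
  (16-78/7)²=1156/49
  (13-78/7)²=169/49
  (10-78/7)²=64/49
  (18-78/7)²=2304/49
  (17-78/7)²=1681/49
Σ(x-μ)² = 1952/7
σ² = (1952/7)/7 = 1952/49

σ = √(1952/49) ≈ 6.3116


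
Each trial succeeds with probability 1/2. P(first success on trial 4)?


Geometric: P(X=4) = (1-p)^(k-1)×p = (1/2)^3×1/2 = 1/16

P(X=4) = 1/16 ≈ 6.25%


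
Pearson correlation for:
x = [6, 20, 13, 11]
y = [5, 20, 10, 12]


n=4, Σx=50, Σy=47, Σxy=692, Σx²=726, Σy²=669
r = (4×692 - 50×47)/√((4×726 - 50²)(4×669 - 47²))
= 418/√(404×467) = 418/√188668 ≈ 418/434.3593 ≈ 0.9623

r ≈ 0.9623


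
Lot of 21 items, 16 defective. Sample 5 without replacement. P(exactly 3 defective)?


Hypergeometric: C(16,3)×C(5,2)/C(21,5)
= 560×10/20349 = 800/2907

P(X=3) = 800/2907 ≈ 27.52%


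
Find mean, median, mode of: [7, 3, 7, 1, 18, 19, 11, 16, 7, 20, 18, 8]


Sorted: [1, 3, 7, 7, 7, 8, 11, 16, 18, 18, 19, 20]
Mean = 135/12 = 45/4
Median = 19/2
Freq: {7: 3, 3: 1, 1: 1, 18: 2, 19: 1, 11: 1, 16: 1, 20: 1, 8: 1}
Mode: [7]

Mean=45/4, Median=19/2, Mode=7


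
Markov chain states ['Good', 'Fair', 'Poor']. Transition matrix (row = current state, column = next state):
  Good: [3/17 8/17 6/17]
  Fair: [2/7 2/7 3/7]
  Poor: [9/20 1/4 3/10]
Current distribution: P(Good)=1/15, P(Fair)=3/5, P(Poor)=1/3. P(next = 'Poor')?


P(next=Poor) = Σᵢ P(now=i)×P(i→Poor)
= 1/15×6/17 + 3/5×3/7 + 1/3×3/10
= 2/85 + 9/35 + 1/10 = 453/1190

P = 453/1190 ≈ 0.3807


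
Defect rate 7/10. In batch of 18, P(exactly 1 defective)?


Binomial: P(X=1) = C(18,1)×p^1×(1-p)^17
= 18 × 7/10 × 129140163/100000000000000000 = 8135830269/500000000000000000

P(X=1) = 8135830269/500000000000000000 ≈ 0.00%


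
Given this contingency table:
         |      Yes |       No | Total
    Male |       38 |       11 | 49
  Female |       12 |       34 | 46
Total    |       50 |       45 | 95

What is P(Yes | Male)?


P(Yes | Male) = 38/(38+11) = 38/49

P(Yes|Male) = 38/49 ≈ 77.55%


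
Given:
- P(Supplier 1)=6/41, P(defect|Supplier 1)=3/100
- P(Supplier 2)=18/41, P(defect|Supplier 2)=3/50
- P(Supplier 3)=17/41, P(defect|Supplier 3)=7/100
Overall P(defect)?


P(B) = Σ P(B|Aᵢ)×P(Aᵢ)
  3/100×6/41 = 9/2050
  3/50×18/41 = 27/1025
  7/100×17/41 = 119/4100
Sum = 49/820

P(defect) = 49/820 ≈ 5.98%


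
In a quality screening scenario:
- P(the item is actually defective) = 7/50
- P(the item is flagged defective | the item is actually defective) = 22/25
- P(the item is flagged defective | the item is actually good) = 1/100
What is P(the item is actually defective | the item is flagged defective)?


Using Bayes' theorem:
P(A|B) = P(B|A)·P(A) / P(B)

P(the item is flagged defective) = 22/25 × 7/50 + 1/100 × 43/50
= 77/625 + 43/5000 = 659/5000

P(the item is actually defective|the item is flagged defective) = (77/625) / (659/5000) = 616/659

P(the item is actually defective|the item is flagged defective) = 616/659 ≈ 93.47%


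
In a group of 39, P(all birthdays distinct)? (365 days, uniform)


P(all different) = Π(365-i)/365 for i=0..38
= (365/365)×(364/365)×...×(327/365)
= 0.121780

P ≈ 0.1218 ≈ 12.18%


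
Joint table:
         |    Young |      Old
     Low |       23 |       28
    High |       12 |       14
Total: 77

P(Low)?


P(Low) = (23+28)/77 = 51/77

P(Low) = 51/77 ≈ 66.23%


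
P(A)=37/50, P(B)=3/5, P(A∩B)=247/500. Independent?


P(A)×P(B) = 111/250
P(A∩B) = 247/500
Not equal → NOT independent

No, not independent


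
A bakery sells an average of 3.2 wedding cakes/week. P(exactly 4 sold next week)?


Poisson(λ=3.2): P(X=4) = e^(-λ)×λ^k/k!
= e^(-3.2) × 3.2^4 / 4!
≈ 0.04076220398 × 104.8576 / 24 ≈ 0.178093

P(X=4) ≈ 0.178093 ≈ 17.81%


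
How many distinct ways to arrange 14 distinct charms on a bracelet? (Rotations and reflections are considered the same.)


Free circular arrangements: rotations and reflections both identified.
(n-1)!/2 = 13!/2 = 6227020800/2 = 3113510400

3113510400


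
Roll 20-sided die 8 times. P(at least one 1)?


P(no 1)^8 = (19/20)^8 = 16983563041/25600000000
P(≥1) = 1 - 16983563041/25600000000 = 8616436959/25600000000

P = 8616436959/25600000000 ≈ 33.66%


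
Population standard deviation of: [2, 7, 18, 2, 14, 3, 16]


Mean = 62/7
  (2-62/7)²=2304/49
  (7-62/7)²=169/49
  (18-62/7)²=4096/49
  (2-62/7)²=2304/49
  (14-62/7)²=1296/49
  (3-62/7)²=1681/49
  (16-62/7)²=2500/49
Σ(x-μ)² = 2050/7
σ² = (2050/7)/7 = 2050/49

σ = √(2050/49) ≈ 6.4681


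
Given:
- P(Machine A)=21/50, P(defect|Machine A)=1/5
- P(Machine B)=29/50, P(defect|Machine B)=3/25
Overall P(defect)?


P(B) = Σ P(B|Aᵢ)×P(Aᵢ)
  1/5×21/50 = 21/250
  3/25×29/50 = 87/1250
Sum = 96/625

P(defect) = 96/625 ≈ 15.36%


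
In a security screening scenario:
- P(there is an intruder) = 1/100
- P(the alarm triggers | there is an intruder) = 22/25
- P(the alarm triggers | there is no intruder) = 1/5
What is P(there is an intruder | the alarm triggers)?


Using Bayes' theorem:
P(A|B) = P(B|A)·P(A) / P(B)

P(the alarm triggers) = 22/25 × 1/100 + 1/5 × 99/100
= 11/1250 + 99/500 = 517/2500

P(there is an intruder|the alarm triggers) = (11/1250) / (517/2500) = 2/47

P(there is an intruder|the alarm triggers) = 2/47 ≈ 4.26%


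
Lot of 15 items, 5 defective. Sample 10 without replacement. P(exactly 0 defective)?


Hypergeometric: C(5,0)×C(10,10)/C(15,10)
= 1×1/3003 = 1/3003

P(X=0) = 1/3003 ≈ 0.03%


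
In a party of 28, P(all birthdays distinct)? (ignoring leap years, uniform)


P(all different) = Π(365-i)/365 for i=0..27
= (365/365)×(364/365)×...×(338/365)
= 0.345539

P ≈ 0.3455 ≈ 34.55%


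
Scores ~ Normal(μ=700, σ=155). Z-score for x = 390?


z = (x - μ)/σ = (390 - 700)/155 = -2.0

z = -2.0


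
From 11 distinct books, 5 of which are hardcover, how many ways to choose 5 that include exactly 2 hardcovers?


Choose 2 of the 5 hardcovers and 3 of the other 6 books:
C(5,2)×C(6,3) = 10×20 = 200

200


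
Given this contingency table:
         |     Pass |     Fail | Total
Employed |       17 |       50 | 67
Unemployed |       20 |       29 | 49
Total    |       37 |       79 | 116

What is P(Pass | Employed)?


P(Pass | Employed) = 17/(17+50) = 17/67

P(Pass|Employed) = 17/67 ≈ 25.37%


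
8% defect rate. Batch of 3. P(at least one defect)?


P(all good) = (23/25)^3 = 12167/15625
P(≥1 defect) = 3458/15625

P = 3458/15625 ≈ 22.13%


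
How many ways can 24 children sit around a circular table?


Circular arrangements of 24 distinct objects: fix one position to break rotational symmetry.
(n-1)! = 23! = 25852016738884976640000

25852016738884976640000


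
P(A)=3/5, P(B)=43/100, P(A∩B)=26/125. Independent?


P(A)×P(B) = 129/500
P(A∩B) = 26/125
Not equal → NOT independent

No, not independent


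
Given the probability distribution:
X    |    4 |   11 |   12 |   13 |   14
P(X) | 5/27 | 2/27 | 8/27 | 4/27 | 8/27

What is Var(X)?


E[X] = 302/27
E[X²] = 3718/27
Var(X) = E[X²] - (E[X])² = 3718/27 - 91204/729 = 9182/729

Var(X) = 9182/729 ≈ 12.5953


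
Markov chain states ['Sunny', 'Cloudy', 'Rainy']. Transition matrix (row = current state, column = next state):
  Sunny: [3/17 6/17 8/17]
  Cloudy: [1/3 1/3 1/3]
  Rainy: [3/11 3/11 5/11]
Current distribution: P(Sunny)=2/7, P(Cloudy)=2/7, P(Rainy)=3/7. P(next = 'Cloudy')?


P(next=Cloudy) = Σᵢ P(now=i)×P(i→Cloudy)
= 2/7×6/17 + 2/7×1/3 + 3/7×3/11
= 12/119 + 2/21 + 9/77 = 1229/3927

P = 1229/3927 ≈ 0.3130


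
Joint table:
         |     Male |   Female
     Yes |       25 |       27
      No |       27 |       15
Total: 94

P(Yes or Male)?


P(Yes∨Male) = P(Yes) + P(Male) - P(Yes∧Male)
= (52 + 52 - 25)/94 = 79/94

P = 79/94 ≈ 84.04%


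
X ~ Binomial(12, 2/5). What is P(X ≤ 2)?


P(X ≤ 2) = Σ P(X=i) for i=0..2
P(X=0) = 531441/244140625
P(X=1) = 4251528/244140625
P(X=2) = 15588936/244140625
Sum = 4074381/48828125

P(X ≤ 2) = 4074381/48828125 ≈ 8.34%


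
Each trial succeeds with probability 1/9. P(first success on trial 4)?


Geometric: P(X=4) = (1-p)^(k-1)×p = (8/9)^3×1/9 = 512/6561

P(X=4) = 512/6561 ≈ 7.80%


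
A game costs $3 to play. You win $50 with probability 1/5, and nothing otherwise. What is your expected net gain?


E[gain] = (50-3)×1/5 + (-3)×4/5
= 47/5 - 12/5 = 7

Expected net gain = $7 ≈ $7.00


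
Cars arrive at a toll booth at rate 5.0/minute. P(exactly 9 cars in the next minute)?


Poisson(λ=5.0): P(X=9) = e^(-λ)×λ^k/k!
= e^(-5.0) × 5.0^9 / 9!
≈ 0.006737946999 × 1953125 / 362880 ≈ 0.036266

P(X=9) ≈ 0.036266 ≈ 3.63%


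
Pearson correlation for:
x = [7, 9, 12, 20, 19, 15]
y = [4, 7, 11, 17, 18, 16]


n=6, Σx=82, Σy=73, Σxy=1145, Σx²=1260, Σy²=1055
r = (6×1145 - 82×73)/√((6×1260 - 82²)(6×1055 - 73²))
= 884/√(836×1001) = 884/√836836 ≈ 884/914.7874 ≈ 0.9663

r ≈ 0.9663


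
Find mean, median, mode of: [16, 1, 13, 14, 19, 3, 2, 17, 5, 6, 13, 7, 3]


Sorted: [1, 2, 3, 3, 5, 6, 7, 13, 13, 14, 16, 17, 19]
Mean = 119/13
Median = 7
Freq: {16: 1, 1: 1, 13: 2, 14: 1, 19: 1, 3: 2, 2: 1, 17: 1, 5: 1, 6: 1, 7: 1}
Mode: [3, 13]

Mean=119/13, Median=7, Mode=[3, 13]


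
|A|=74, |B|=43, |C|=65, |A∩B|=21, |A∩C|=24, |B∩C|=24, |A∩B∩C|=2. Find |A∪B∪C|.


|A∪B∪C| = 74+43+65-21-24-24+2 = 115

|A∪B∪C| = 115


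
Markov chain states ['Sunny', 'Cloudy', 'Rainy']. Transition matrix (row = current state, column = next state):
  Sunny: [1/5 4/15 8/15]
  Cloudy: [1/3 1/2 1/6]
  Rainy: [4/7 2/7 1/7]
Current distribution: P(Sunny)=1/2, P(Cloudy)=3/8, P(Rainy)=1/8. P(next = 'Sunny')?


P(next=Sunny) = Σᵢ P(now=i)×P(i→Sunny)
= 1/2×1/5 + 3/8×1/3 + 1/8×4/7
= 1/10 + 1/8 + 1/14 = 83/280

P = 83/280 ≈ 0.2964


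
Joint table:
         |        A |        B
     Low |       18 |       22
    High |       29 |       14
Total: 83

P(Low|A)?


P(Low|A) = 18/(18+29) = 18/47

P = 18/47 ≈ 38.30%


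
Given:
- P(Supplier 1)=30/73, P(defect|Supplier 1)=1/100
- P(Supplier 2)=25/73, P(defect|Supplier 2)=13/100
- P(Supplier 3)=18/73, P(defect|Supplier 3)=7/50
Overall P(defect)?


P(B) = Σ P(B|Aᵢ)×P(Aᵢ)
  1/100×30/73 = 3/730
  13/100×25/73 = 13/292
  7/50×18/73 = 63/1825
Sum = 607/7300

P(defect) = 607/7300 ≈ 8.32%


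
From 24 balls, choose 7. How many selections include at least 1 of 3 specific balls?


Complement: C(24,7) - C(21,7) = 346104 - 116280 = 229824

229824


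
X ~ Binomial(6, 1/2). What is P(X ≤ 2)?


P(X ≤ 2) = Σ P(X=i) for i=0..2
P(X=0) = 1/64
P(X=1) = 3/32
P(X=2) = 15/64
Sum = 11/32

P(X ≤ 2) = 11/32 ≈ 34.38%


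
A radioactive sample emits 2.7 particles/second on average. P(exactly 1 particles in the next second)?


Poisson(λ=2.7): P(X=1) = e^(-λ)×λ^k/k!
= e^(-2.7) × 2.7^1 / 1!
≈ 0.06720551274 × 2.7 / 1 ≈ 0.181455

P(X=1) ≈ 0.181455 ≈ 18.15%


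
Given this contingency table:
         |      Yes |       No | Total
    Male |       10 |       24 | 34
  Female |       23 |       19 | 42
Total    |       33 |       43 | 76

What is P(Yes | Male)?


P(Yes | Male) = 10/(10+24) = 10/34 = 5/17

P(Yes|Male) = 5/17 ≈ 29.41%


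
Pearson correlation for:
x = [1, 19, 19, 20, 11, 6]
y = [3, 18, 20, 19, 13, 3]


n=6, Σx=76, Σy=76, Σxy=1266, Σx²=1280, Σy²=1272
r = (6×1266 - 76×76)/√((6×1280 - 76²)(6×1272 - 76²))
= 1820/√(1904×1856) = 1820/√3533824 ≈ 1820/1879.8468 ≈ 0.9682

r ≈ 0.9682


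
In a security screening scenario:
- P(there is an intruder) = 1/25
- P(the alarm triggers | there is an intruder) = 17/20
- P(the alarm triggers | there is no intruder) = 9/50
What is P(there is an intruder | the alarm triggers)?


Using Bayes' theorem:
P(A|B) = P(B|A)·P(A) / P(B)

P(the alarm triggers) = 17/20 × 1/25 + 9/50 × 24/25
= 17/500 + 108/625 = 517/2500

P(there is an intruder|the alarm triggers) = (17/500) / (517/2500) = 85/517

P(there is an intruder|the alarm triggers) = 85/517 ≈ 16.44%


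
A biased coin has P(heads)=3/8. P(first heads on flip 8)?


Geometric: P(X=8) = (1-p)^(k-1)×p = (5/8)^7×3/8 = 234375/16777216

P(X=8) = 234375/16777216 ≈ 1.40%


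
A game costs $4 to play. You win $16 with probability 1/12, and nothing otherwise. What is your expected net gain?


E[gain] = (16-4)×1/12 + (-4)×11/12
= 1 - 11/3 = -8/3

Expected net gain = $-8/3 ≈ $-2.67


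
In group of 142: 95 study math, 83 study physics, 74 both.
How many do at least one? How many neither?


|A∪B| = 95+83-74 = 104
Neither = 142-104 = 38

At least one: 104; Neither: 38


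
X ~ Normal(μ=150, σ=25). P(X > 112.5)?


z = (112.5-150)/25 = -1.5
P(X > 112.5) = 1 - P(Z ≤ -1.5) = 1 - 0.0668 = 0.9332

P(X > 112.5) ≈ 0.9332


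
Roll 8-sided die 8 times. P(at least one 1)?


P(no 1)^8 = (7/8)^8 = 5764801/16777216
P(≥1) = 1 - 5764801/16777216 = 11012415/16777216

P = 11012415/16777216 ≈ 65.64%


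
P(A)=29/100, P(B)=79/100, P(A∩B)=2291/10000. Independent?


P(A)×P(B) = 2291/10000
P(A∩B) = 2291/10000
Equal ✓ → Independent

Yes, independent


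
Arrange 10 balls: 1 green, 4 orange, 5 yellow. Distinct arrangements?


10!/(1!×4!×5!) = 1260

1260


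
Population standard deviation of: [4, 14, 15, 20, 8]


Mean = 61/5
  (4-61/5)²=1681/25
  (14-61/5)²=81/25
  (15-61/5)²=196/25
  (20-61/5)²=1521/25
  (8-61/5)²=441/25
Σ(x-μ)² = 784/5
σ² = (784/5)/5 = 784/25

σ = √(784/25) ≈ 5.6000


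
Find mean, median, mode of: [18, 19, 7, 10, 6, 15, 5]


Sorted: [5, 6, 7, 10, 15, 18, 19]
Mean = 80/7
Median = 10
Freq: {18: 1, 19: 1, 7: 1, 10: 1, 6: 1, 15: 1, 5: 1}
Mode: No mode

Mean=80/7, Median=10, Mode=No mode


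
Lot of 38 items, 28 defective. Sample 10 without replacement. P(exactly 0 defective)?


Hypergeometric: C(28,0)×C(10,10)/C(38,10)
= 1×1/472733756 = 1/472733756

P(X=0) = 1/472733756 ≈ 0.00%


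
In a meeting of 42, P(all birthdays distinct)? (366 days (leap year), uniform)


P(all different) = Π(366-i)/366 for i=0..41
= (366/366)×(365/366)×...×(325/366)
= 0.086572

P ≈ 0.0866 ≈ 8.66%


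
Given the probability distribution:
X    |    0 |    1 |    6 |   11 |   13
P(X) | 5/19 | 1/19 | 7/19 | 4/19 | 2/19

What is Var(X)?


E[X] = 113/19
E[X²] = 1075/19
Var(X) = E[X²] - (E[X])² = 1075/19 - 12769/361 = 7656/361

Var(X) = 7656/361 ≈ 21.2078


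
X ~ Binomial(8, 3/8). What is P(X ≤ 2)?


P(X ≤ 2) = Σ P(X=i) for i=0..2
P(X=0) = 390625/16777216
P(X=1) = 234375/2097152
P(X=2) = 984375/4194304
Sum = 6203125/16777216

P(X ≤ 2) = 6203125/16777216 ≈ 36.97%


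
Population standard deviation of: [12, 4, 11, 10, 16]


Mean = 53/5
  (12-53/5)²=49/25
  (4-53/5)²=1089/25
  (11-53/5)²=4/25
  (10-53/5)²=9/25
  (16-53/5)²=729/25
Σ(x-μ)² = 376/5
σ² = (376/5)/5 = 376/25

σ = √(376/25) ≈ 3.8781


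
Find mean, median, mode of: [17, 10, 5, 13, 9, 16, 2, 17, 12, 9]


Sorted: [2, 5, 9, 9, 10, 12, 13, 16, 17, 17]
Mean = 110/10 = 11
Median = 11
Freq: {17: 2, 10: 1, 5: 1, 13: 1, 9: 2, 16: 1, 2: 1, 12: 1}
Mode: [9, 17]

Mean=11, Median=11, Mode=[9, 17]


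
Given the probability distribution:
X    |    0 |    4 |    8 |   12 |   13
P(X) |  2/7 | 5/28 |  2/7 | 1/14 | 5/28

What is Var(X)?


E[X] = 173/28
E[X²] = 1725/28
Var(X) = E[X²] - (E[X])² = 1725/28 - 29929/784 = 18371/784

Var(X) = 18371/784 ≈ 23.4324


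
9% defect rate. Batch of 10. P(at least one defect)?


P(all good) = (91/100)^10 = 38941611811810745401/100000000000000000000
P(≥1 defect) = 61058388188189254599/100000000000000000000

P = 61058388188189254599/100000000000000000000 ≈ 61.06%


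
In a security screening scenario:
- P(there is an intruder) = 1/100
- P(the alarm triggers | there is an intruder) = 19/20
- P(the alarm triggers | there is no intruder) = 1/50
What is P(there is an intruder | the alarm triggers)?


Using Bayes' theorem:
P(A|B) = P(B|A)·P(A) / P(B)

P(the alarm triggers) = 19/20 × 1/100 + 1/50 × 99/100
= 19/2000 + 99/5000 = 293/10000

P(there is an intruder|the alarm triggers) = (19/2000) / (293/10000) = 95/293

P(there is an intruder|the alarm triggers) = 95/293 ≈ 32.42%
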